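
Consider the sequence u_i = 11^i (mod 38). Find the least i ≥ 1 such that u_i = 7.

Listing terms: u_0 = 1,  u_1 = 11,  u_2 = 7,  u_3 = 1.
The sequence repeats with period 3.
The value 7 first appears (with i ≥ 1) at u_2.

2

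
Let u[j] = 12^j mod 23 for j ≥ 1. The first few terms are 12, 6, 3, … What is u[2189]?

Listing terms: u[1] = 12, u[2] = 6, u[3] = 3, u[4] = 13, u[5] = 18, u[6] = 9, u[7] = 16, u[8] = 8, u[9] = 4, u[10] = 2, u[11] = 1, u[12] = 12.
The sequence repeats with period 11.
(2189 - 1) mod 11 = 10, so u[2189] = u[11] = 1.

1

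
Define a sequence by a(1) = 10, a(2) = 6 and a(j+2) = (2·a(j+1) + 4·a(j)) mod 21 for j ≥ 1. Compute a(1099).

a(1) = 10; a(2) = 6; a(3) = 10; a(4) = 2; a(5) = 2; a(6) = 12; a(7) = 11; a(8) = 7; a(9) = 16; a(10) = 18; a(11) = 16; a(12) = 20; a(13) = 20; a(14) = 15; a(15) = 5; a(16) = 7; a(17) = 13; a(18) = 12; a(19) = 13; a(20) = 11; a(21) = 11; a(22) = 3; a(23) = 8; a(24) = 7; a(25) = 4; a(26) = 15; a(27) = 4; a(28) = 5; a(29) = 5; a(30) = 9; a(31) = 17; a(32) = 7; a(33) = 19; a(34) = 3; a(35) = 19; a(36) = 8; a(37) = 8; a(38) = 6; a(39) = 2; a(40) = 7; a(41) = 1; a(42) = 9; a(43) = 1; a(44) = 17; a(45) = 17; a(46) = 18; a(47) = 20; a(48) = 7; a(49) = 10; a(50) = 6.
The sequence repeats with period 48.
So a(1099) = a(1 + ((1099-1) mod 48)) = a(43) = 1.

1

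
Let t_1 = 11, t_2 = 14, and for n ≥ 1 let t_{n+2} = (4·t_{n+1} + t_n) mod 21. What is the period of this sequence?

We have t_1 = 11, t_2 = 14, t_3 = 4, t_4 = 9, t_5 = 19, t_6 = 1, t_7 = 2, t_8 = 9, t_9 = 17, t_{10} = 14, t_{11} = 10, t_{12} = 12, t_{13} = 16, t_{14} = 13, t_{15} = 5, t_{16} = 12, t_{17} = 11, t_{18} = 14.
Since (t_{17}, t_{18}) = (t_1, t_2) = (11, 14) (two consecutive terms determine the rest), the sequence is periodic with period 16.

16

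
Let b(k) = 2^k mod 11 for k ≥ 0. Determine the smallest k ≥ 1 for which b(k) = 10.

b(0) = 1; b(1) = 2; b(2) = 4; b(3) = 8; b(4) = 5; b(5) = 10; b(6) = 9; b(7) = 7; b(8) = 3; b(9) = 6; b(10) = 1.
Since b(10) = b(0) = 1, the sequence is periodic with period 10.
The value 10 first appears (with k ≥ 1) at b(5).

5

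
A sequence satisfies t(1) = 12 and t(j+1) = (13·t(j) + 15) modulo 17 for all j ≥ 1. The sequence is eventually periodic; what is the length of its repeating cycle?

We have t(1) = 12,  t(2) = 1,  t(3) = 11,  t(4) = 5,  t(5) = 12.
Since t(5) = t(1) = 12, the sequence is periodic with period 4.

4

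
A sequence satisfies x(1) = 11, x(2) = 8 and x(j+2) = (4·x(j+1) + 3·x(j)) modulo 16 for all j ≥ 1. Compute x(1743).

9

Computing terms: x(1) = 11; x(2) = 8; x(3) = 1; x(4) = 12; x(5) = 3; x(6) = 0; x(7) = 9; x(8) = 4; x(9) = 11; x(10) = 8.
Since (x(9), x(10)) = (x(1), x(2)) = (11, 8) (two consecutive terms determine the rest), the sequence is periodic with period 8.
(1743 - 1) mod 8 = 6, so x(1743) = x(7) = 9.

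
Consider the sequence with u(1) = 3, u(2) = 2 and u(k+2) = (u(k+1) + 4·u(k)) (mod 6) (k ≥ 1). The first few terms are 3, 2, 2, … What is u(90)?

u(1) = 3, u(2) = 2, u(3) = 2, u(4) = 4, u(5) = 0, u(6) = 4, u(7) = 4, u(8) = 2, u(9) = 0, u(10) = 2, u(11) = 2.
Since (u(10), u(11)) = (u(2), u(3)) = (2, 2) (two consecutive terms determine the rest), the sequence is eventually periodic: after a pre-period of length 1 it cycles with period 8.
For k ≥ 2, u(k) depends only on (k - 2) mod 8. (90 - 2) mod 8 = 0, so u(90) = u(2) = 2.

2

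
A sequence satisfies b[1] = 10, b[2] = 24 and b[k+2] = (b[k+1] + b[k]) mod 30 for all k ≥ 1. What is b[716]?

10

We have b[1] = 10, b[2] = 24, b[3] = 4, b[4] = 28, b[5] = 2, b[6] = 0, b[7] = 2, b[8] = 2, b[9] = 4, b[10] = 6, b[11] = 10, b[12] = 16, b[13] = 26, b[14] = 12, b[15] = 8, b[16] = 20, b[17] = 28, b[18] = 18, b[19] = 16, b[20] = 4, b[21] = 20, b[22] = 24, b[23] = 14, b[24] = 8, b[25] = 22, b[26] = 0, b[27] = 22, b[28] = 22, b[29] = 14, b[30] = 6, b[31] = 20, b[32] = 26, b[33] = 16, b[34] = 12, b[35] = 28, b[36] = 10, b[37] = 8, b[38] = 18, b[39] = 26, b[40] = 14, b[41] = 10, b[42] = 24.
Since (b[41], b[42]) = (b[1], b[2]) = (10, 24) (two consecutive terms determine the rest), the sequence is periodic with period 40.
(716 - 1) mod 40 = 35, so b[716] = b[36] = 10.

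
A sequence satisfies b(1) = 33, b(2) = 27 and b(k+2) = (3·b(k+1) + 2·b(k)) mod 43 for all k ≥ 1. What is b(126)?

7

Listing terms: b(1) = 33; b(2) = 27; b(3) = 18; b(4) = 22; b(5) = 16; b(6) = 6; b(7) = 7; b(8) = 33; b(9) = 27.
Since (b(8), b(9)) = (b(1), b(2)) = (33, 27) (two consecutive terms determine the rest), the sequence is periodic with period 7.
(126 - 1) mod 7 = 6, so b(126) = b(7) = 7.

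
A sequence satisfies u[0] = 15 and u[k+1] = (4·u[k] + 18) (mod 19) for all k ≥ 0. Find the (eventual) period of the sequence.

9

u[0] = 15; u[1] = 2; u[2] = 7; u[3] = 8; u[4] = 12; u[5] = 9; u[6] = 16; u[7] = 6; u[8] = 4; u[9] = 15.
Since u[9] = u[0] = 15, the sequence is periodic with period 9.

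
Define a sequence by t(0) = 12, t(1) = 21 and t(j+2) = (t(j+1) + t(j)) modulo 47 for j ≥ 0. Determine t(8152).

14

t(0) = 12,  t(1) = 21,  t(2) = 33,  t(3) = 7,  t(4) = 40,  t(5) = 0,  t(6) = 40,  t(7) = 40,  t(8) = 33,  t(9) = 26,  t(10) = 12,  t(11) = 38,  t(12) = 3,  t(13) = 41,  t(14) = 44,  t(15) = 38,  t(16) = 35,  t(17) = 26,  t(18) = 14,  t(19) = 40,  t(20) = 7,  t(21) = 0,  t(22) = 7,  t(23) = 7,  t(24) = 14,  t(25) = 21,  t(26) = 35,  t(27) = 9,  t(28) = 44,  t(29) = 6,  t(30) = 3,  t(31) = 9,  t(32) = 12,  t(33) = 21.
The sequence repeats with period 32.
So t(8152) = t(0 + ((8152-0) mod 32)) = t(24) = 14.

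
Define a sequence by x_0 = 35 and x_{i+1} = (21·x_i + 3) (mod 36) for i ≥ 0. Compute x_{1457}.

30

We have x_0 = 35, x_1 = 18, x_2 = 21, x_3 = 12, x_4 = 3, x_5 = 30, x_6 = 21.
Since x_6 = x_2 = 21, the sequence is eventually periodic: after a pre-period of length 2 it cycles with period 4.
For i ≥ 2, x_i depends only on (i - 2) mod 4. (1457 - 2) mod 4 = 3, so x_{1457} = x_5 = 30.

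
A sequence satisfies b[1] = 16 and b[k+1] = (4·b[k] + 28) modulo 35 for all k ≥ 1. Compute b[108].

32

Computing terms: b[1] = 16, b[2] = 22, b[3] = 11, b[4] = 2, b[5] = 1, b[6] = 32, b[7] = 16.
The sequence repeats with period 6.
(108 - 1) mod 6 = 5, so b[108] = b[6] = 32.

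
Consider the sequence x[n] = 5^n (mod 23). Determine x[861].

10

Listing terms: x[1] = 5, x[2] = 2, x[3] = 10, x[4] = 4, x[5] = 20, x[6] = 8, x[7] = 17, x[8] = 16, x[9] = 11, x[10] = 9, x[11] = 22, x[12] = 18, x[13] = 21, x[14] = 13, x[15] = 19, x[16] = 3, x[17] = 15, x[18] = 6, x[19] = 7, x[20] = 12, x[21] = 14, x[22] = 1, x[23] = 5.
The sequence repeats with period 22.
(861 - 1) mod 22 = 2, so x[861] = x[3] = 10.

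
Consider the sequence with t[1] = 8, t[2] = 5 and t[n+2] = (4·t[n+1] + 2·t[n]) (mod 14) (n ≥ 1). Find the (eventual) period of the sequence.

Computing terms: t[1] = 8,  t[2] = 5,  t[3] = 8,  t[4] = 0,  t[5] = 2,  t[6] = 8,  t[7] = 8,  t[8] = 6,  t[9] = 12,  t[10] = 4,  t[11] = 12,  t[12] = 0,  t[13] = 10,  t[14] = 12,  t[15] = 12,  t[16] = 2,  t[17] = 4,  t[18] = 6,  t[19] = 4,  t[20] = 0,  t[21] = 8,  t[22] = 4,  t[23] = 4,  t[24] = 10,  t[25] = 6,  t[26] = 2,  t[27] = 6,  t[28] = 0,  t[29] = 12,  t[30] = 6,  t[31] = 6,  t[32] = 8,  t[33] = 2,  t[34] = 10,  t[35] = 2,  t[36] = 0,  t[37] = 4,  t[38] = 2,  t[39] = 2,  t[40] = 12,  t[41] = 10,  t[42] = 8,  t[43] = 10,  t[44] = 0,  t[45] = 6,  t[46] = 10,  t[47] = 10,  t[48] = 4,  t[49] = 8,  t[50] = 12,  t[51] = 8,  t[52] = 0.
Since (t[51], t[52]) = (t[3], t[4]) = (8, 0) (two consecutive terms determine the rest), the sequence is eventually periodic: after a pre-period of length 2 it cycles with period 48.

48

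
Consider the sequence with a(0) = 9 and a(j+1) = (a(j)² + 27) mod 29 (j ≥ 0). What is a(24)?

Listing terms: a(0) = 9,  a(1) = 21,  a(2) = 4,  a(3) = 14,  a(4) = 20,  a(5) = 21.
Since a(5) = a(1) = 21, the sequence is eventually periodic: after a pre-period of length 1 it cycles with period 4.
For j ≥ 1, a(j) depends only on (j - 1) mod 4. (24 - 1) mod 4 = 3, so a(24) = a(4) = 20.

20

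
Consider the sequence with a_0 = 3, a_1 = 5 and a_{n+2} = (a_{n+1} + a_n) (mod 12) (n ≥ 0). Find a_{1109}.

We have a_0 = 3, a_1 = 5, a_2 = 8, a_3 = 1, a_4 = 9, a_5 = 10, a_6 = 7, a_7 = 5, a_8 = 0, a_9 = 5, a_{10} = 5, a_{11} = 10, a_{12} = 3, a_{13} = 1, a_{14} = 4, a_{15} = 5, a_{16} = 9, a_{17} = 2, a_{18} = 11, a_{19} = 1, a_{20} = 0, a_{21} = 1, a_{22} = 1, a_{23} = 2, a_{24} = 3, a_{25} = 5.
Since (a_{24}, a_{25}) = (a_0, a_1) = (3, 5) (two consecutive terms determine the rest), the sequence is periodic with period 24.
(1109 - 0) mod 24 = 5, so a_{1109} = a_5 = 10.

10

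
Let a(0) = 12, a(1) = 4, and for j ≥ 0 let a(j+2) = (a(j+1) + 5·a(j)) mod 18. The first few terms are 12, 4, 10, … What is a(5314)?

Computing terms: a(0) = 12, a(1) = 4, a(2) = 10, a(3) = 12, a(4) = 8, a(5) = 14, a(6) = 0, a(7) = 16, a(8) = 16, a(9) = 6, a(10) = 14, a(11) = 8, a(12) = 6, a(13) = 10, a(14) = 4, a(15) = 0, a(16) = 2, a(17) = 2, a(18) = 12, a(19) = 4.
The sequence repeats with period 18.
(5314 - 0) mod 18 = 4, so a(5314) = a(4) = 8.

8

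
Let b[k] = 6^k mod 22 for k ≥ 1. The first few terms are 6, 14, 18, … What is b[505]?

Computing terms: b[1] = 6; b[2] = 14; b[3] = 18; b[4] = 20; b[5] = 10; b[6] = 16; b[7] = 8; b[8] = 4; b[9] = 2; b[10] = 12; b[11] = 6.
Since b[11] = b[1] = 6, the sequence is periodic with period 10.
(505 - 1) mod 10 = 4, so b[505] = b[5] = 10.

10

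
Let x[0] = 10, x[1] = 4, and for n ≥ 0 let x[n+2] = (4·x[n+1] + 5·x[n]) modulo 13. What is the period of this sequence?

4

Computing terms: x[0] = 10,  x[1] = 4,  x[2] = 1,  x[3] = 11,  x[4] = 10,  x[5] = 4.
Since (x[4], x[5]) = (x[0], x[1]) = (10, 4) (two consecutive terms determine the rest), the sequence is periodic with period 4.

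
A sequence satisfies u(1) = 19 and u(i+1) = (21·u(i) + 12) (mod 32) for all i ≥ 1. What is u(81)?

u(1) = 19,  u(2) = 27,  u(3) = 3,  u(4) = 11,  u(5) = 19.
The sequence repeats with period 4.
(81 - 1) mod 4 = 0, so u(81) = u(1) = 19.

19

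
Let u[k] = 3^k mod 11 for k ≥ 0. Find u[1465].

1

We have u[0] = 1, u[1] = 3, u[2] = 9, u[3] = 5, u[4] = 4, u[5] = 1.
The sequence repeats with period 5.
So u[1465] = u[0 + ((1465-0) mod 5)] = u[0] = 1.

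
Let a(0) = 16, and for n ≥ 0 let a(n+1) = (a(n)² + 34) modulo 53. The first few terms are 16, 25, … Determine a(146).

23

Computing terms: a(0) = 16, a(1) = 25, a(2) = 23, a(3) = 33, a(4) = 10, a(5) = 28, a(6) = 23.
Since a(6) = a(2) = 23, the sequence is eventually periodic: after a pre-period of length 2 it cycles with period 4.
For n ≥ 2, a(n) depends only on (n - 2) mod 4. (146 - 2) mod 4 = 0, so a(146) = a(2) = 23.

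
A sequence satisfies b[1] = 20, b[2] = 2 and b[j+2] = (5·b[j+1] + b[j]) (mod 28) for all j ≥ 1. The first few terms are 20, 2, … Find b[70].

12

Computing terms: b[1] = 20; b[2] = 2; b[3] = 2; b[4] = 12; b[5] = 6; b[6] = 14; b[7] = 20; b[8] = 2.
Since (b[7], b[8]) = (b[1], b[2]) = (20, 2) (two consecutive terms determine the rest), the sequence is periodic with period 6.
(70 - 1) mod 6 = 3, so b[70] = b[4] = 12.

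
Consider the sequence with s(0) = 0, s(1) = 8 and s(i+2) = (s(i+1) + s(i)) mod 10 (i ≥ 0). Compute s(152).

2

Computing terms: s(0) = 0; s(1) = 8; s(2) = 8; s(3) = 6; s(4) = 4; s(5) = 0; s(6) = 4; s(7) = 4; s(8) = 8; s(9) = 2; s(10) = 0; s(11) = 2; s(12) = 2; s(13) = 4; s(14) = 6; s(15) = 0; s(16) = 6; s(17) = 6; s(18) = 2; s(19) = 8; s(20) = 0; s(21) = 8.
The sequence repeats with period 20.
(152 - 0) mod 20 = 12, so s(152) = s(12) = 2.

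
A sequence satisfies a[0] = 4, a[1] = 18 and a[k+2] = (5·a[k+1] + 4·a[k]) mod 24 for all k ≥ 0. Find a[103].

Computing terms: a[0] = 4,  a[1] = 18,  a[2] = 10,  a[3] = 2,  a[4] = 2,  a[5] = 18,  a[6] = 2,  a[7] = 10,  a[8] = 10,  a[9] = 18,  a[10] = 10.
Since (a[9], a[10]) = (a[1], a[2]) = (18, 10) (two consecutive terms determine the rest), the sequence is eventually periodic: after a pre-period of length 1 it cycles with period 8.
For k ≥ 1, a[k] depends only on (k - 1) mod 8. (103 - 1) mod 8 = 6, so a[103] = a[7] = 10.

10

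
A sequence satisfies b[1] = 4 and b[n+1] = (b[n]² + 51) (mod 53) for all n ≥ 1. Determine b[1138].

4

We have b[1] = 4,  b[2] = 14,  b[3] = 35,  b[4] = 4.
The sequence repeats with period 3.
So b[1138] = b[1 + ((1138-1) mod 3)] = b[1] = 4.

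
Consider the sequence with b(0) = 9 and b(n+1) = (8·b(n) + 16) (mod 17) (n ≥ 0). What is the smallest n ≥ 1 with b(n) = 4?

6

We have b(0) = 9; b(1) = 3; b(2) = 6; b(3) = 13; b(4) = 1; b(5) = 7; b(6) = 4; b(7) = 14; b(8) = 9.
Since b(8) = b(0) = 9, the sequence is periodic with period 8.
The value 4 first appears (with n ≥ 1) at b(6).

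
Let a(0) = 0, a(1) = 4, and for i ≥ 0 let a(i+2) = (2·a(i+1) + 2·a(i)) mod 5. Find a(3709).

We have a(0) = 0,  a(1) = 4,  a(2) = 3,  a(3) = 4,  a(4) = 4,  a(5) = 1,  a(6) = 0,  a(7) = 2,  a(8) = 4,  a(9) = 2,  a(10) = 2,  a(11) = 3,  a(12) = 0,  a(13) = 1,  a(14) = 2,  a(15) = 1,  a(16) = 1,  a(17) = 4,  a(18) = 0,  a(19) = 3,  a(20) = 1,  a(21) = 3,  a(22) = 3,  a(23) = 2,  a(24) = 0,  a(25) = 4.
Since (a(24), a(25)) = (a(0), a(1)) = (0, 4) (two consecutive terms determine the rest), the sequence is periodic with period 24.
So a(3709) = a(0 + ((3709-0) mod 24)) = a(13) = 1.

1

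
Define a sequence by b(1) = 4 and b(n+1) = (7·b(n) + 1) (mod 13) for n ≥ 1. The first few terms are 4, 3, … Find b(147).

b(1) = 4; b(2) = 3; b(3) = 9; b(4) = 12; b(5) = 7; b(6) = 11; b(7) = 0; b(8) = 1; b(9) = 8; b(10) = 5; b(11) = 10; b(12) = 6; b(13) = 4.
Since b(13) = b(1) = 4, the sequence is periodic with period 12.
(147 - 1) mod 12 = 2, so b(147) = b(3) = 9.

9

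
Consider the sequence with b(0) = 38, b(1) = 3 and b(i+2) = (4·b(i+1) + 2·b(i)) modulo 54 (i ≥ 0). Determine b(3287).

Listing terms: b(0) = 38, b(1) = 3, b(2) = 34, b(3) = 34, b(4) = 42, b(5) = 20, b(6) = 2, b(7) = 48, b(8) = 34, b(9) = 16, b(10) = 24, b(11) = 20, b(12) = 20, b(13) = 12, b(14) = 34, b(15) = 52, b(16) = 6, b(17) = 20, b(18) = 38, b(19) = 30, b(20) = 34, b(21) = 34.
Since (b(20), b(21)) = (b(2), b(3)) = (34, 34) (two consecutive terms determine the rest), the sequence is eventually periodic: after a pre-period of length 2 it cycles with period 18.
For i ≥ 2, b(i) depends only on (i - 2) mod 18. (3287 - 2) mod 18 = 9, so b(3287) = b(11) = 20.

20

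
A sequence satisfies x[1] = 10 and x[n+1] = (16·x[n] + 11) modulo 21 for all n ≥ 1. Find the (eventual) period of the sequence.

We have x[1] = 10,  x[2] = 3,  x[3] = 17,  x[4] = 10.
The sequence repeats with period 3.

3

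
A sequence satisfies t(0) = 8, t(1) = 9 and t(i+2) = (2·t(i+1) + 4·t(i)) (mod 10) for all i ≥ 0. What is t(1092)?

0

t(0) = 8,  t(1) = 9,  t(2) = 0,  t(3) = 6,  t(4) = 2,  t(5) = 8,  t(6) = 4,  t(7) = 0,  t(8) = 6.
Since (t(7), t(8)) = (t(2), t(3)) = (0, 6) (two consecutive terms determine the rest), the sequence is eventually periodic: after a pre-period of length 2 it cycles with period 5.
For i ≥ 2, t(i) depends only on (i - 2) mod 5. (1092 - 2) mod 5 = 0, so t(1092) = t(2) = 0.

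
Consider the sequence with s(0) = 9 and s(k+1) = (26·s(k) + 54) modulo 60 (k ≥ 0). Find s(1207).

s(0) = 9; s(1) = 48; s(2) = 42; s(3) = 6; s(4) = 30; s(5) = 54; s(6) = 18; s(7) = 42.
Since s(7) = s(2) = 42, the sequence is eventually periodic: after a pre-period of length 2 it cycles with period 5.
For k ≥ 2, s(k) depends only on (k - 2) mod 5. (1207 - 2) mod 5 = 0, so s(1207) = s(2) = 42.

42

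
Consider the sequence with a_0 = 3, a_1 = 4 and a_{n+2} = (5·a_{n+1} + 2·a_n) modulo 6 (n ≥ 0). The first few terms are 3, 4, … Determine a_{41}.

Listing terms: a_0 = 3,  a_1 = 4,  a_2 = 2,  a_3 = 0,  a_4 = 4,  a_5 = 2.
Since (a_4, a_5) = (a_1, a_2) = (4, 2) (two consecutive terms determine the rest), the sequence is eventually periodic: after a pre-period of length 1 it cycles with period 3.
For n ≥ 1, a_n depends only on (n - 1) mod 3. (41 - 1) mod 3 = 1, so a_{41} = a_2 = 2.

2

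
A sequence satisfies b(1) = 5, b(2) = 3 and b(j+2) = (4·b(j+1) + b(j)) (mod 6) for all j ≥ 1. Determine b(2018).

3

We have b(1) = 5,  b(2) = 3,  b(3) = 5,  b(4) = 5,  b(5) = 1,  b(6) = 3,  b(7) = 1,  b(8) = 1,  b(9) = 5,  b(10) = 3.
Since (b(9), b(10)) = (b(1), b(2)) = (5, 3) (two consecutive terms determine the rest), the sequence is periodic with period 8.
(2018 - 1) mod 8 = 1, so b(2018) = b(2) = 3.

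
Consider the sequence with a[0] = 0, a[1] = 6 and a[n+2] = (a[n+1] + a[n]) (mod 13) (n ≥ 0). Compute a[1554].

We have a[0] = 0,  a[1] = 6,  a[2] = 6,  a[3] = 12,  a[4] = 5,  a[5] = 4,  a[6] = 9,  a[7] = 0,  a[8] = 9,  a[9] = 9,  a[10] = 5,  a[11] = 1,  a[12] = 6,  a[13] = 7,  a[14] = 0,  a[15] = 7,  a[16] = 7,  a[17] = 1,  a[18] = 8,  a[19] = 9,  a[20] = 4,  a[21] = 0,  a[22] = 4,  a[23] = 4,  a[24] = 8,  a[25] = 12,  a[26] = 7,  a[27] = 6,  a[28] = 0,  a[29] = 6.
Since (a[28], a[29]) = (a[0], a[1]) = (0, 6) (two consecutive terms determine the rest), the sequence is periodic with period 28.
So a[1554] = a[0 + ((1554-0) mod 28)] = a[14] = 0.

0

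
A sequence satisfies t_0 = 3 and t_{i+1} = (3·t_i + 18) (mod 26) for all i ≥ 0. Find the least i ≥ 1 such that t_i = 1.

1

We have t_0 = 3,  t_1 = 1,  t_2 = 21,  t_3 = 3.
The sequence repeats with period 3.
The value 1 first appears (with i ≥ 1) at t_1.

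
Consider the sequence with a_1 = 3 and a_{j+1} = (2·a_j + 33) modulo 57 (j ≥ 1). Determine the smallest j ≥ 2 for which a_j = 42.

a_1 = 3; a_2 = 39; a_3 = 54; a_4 = 27; a_5 = 30; a_6 = 36; a_7 = 48; a_8 = 15; a_9 = 6; a_{10} = 45; a_{11} = 9; a_{12} = 51; a_{13} = 21; a_{14} = 18; a_{15} = 12; a_{16} = 0; a_{17} = 33; a_{18} = 42; a_{19} = 3.
The sequence repeats with period 18.
The value 42 first appears (with j ≥ 2) at a_{18}.

18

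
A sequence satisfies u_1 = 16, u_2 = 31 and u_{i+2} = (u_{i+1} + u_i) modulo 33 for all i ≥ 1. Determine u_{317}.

20

Computing terms: u_1 = 16,  u_2 = 31,  u_3 = 14,  u_4 = 12,  u_5 = 26,  u_6 = 5,  u_7 = 31,  u_8 = 3,  u_9 = 1,  u_{10} = 4,  u_{11} = 5,  u_{12} = 9,  u_{13} = 14,  u_{14} = 23,  u_{15} = 4,  u_{16} = 27,  u_{17} = 31,  u_{18} = 25,  u_{19} = 23,  u_{20} = 15,  u_{21} = 5,  u_{22} = 20,  u_{23} = 25,  u_{24} = 12,  u_{25} = 4,  u_{26} = 16,  u_{27} = 20,  u_{28} = 3,  u_{29} = 23,  u_{30} = 26,  u_{31} = 16,  u_{32} = 9,  u_{33} = 25,  u_{34} = 1,  u_{35} = 26,  u_{36} = 27,  u_{37} = 20,  u_{38} = 14,  u_{39} = 1,  u_{40} = 15,  u_{41} = 16,  u_{42} = 31.
Since (u_{41}, u_{42}) = (u_1, u_2) = (16, 31) (two consecutive terms determine the rest), the sequence is periodic with period 40.
So u_{317} = u_{1 + ((317-1) mod 40)} = u_{37} = 20.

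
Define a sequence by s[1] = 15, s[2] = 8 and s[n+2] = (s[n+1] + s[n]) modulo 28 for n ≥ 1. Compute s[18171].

s[1] = 15; s[2] = 8; s[3] = 23; s[4] = 3; s[5] = 26; s[6] = 1; s[7] = 27; s[8] = 0; s[9] = 27; s[10] = 27; s[11] = 26; s[12] = 25; s[13] = 23; s[14] = 20; s[15] = 15; s[16] = 7; s[17] = 22; s[18] = 1; s[19] = 23; s[20] = 24; s[21] = 19; s[22] = 15; s[23] = 6; s[24] = 21; s[25] = 27; s[26] = 20; s[27] = 19; s[28] = 11; s[29] = 2; s[30] = 13; s[31] = 15; s[32] = 0; s[33] = 15; s[34] = 15; s[35] = 2; s[36] = 17; s[37] = 19; s[38] = 8; s[39] = 27; s[40] = 7; s[41] = 6; s[42] = 13; s[43] = 19; s[44] = 4; s[45] = 23; s[46] = 27; s[47] = 22; s[48] = 21; s[49] = 15; s[50] = 8.
The sequence repeats with period 48.
(18171 - 1) mod 48 = 26, so s[18171] = s[27] = 19.

19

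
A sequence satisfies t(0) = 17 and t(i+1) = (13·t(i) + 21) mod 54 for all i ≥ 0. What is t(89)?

8

We have t(0) = 17,  t(1) = 26,  t(2) = 35,  t(3) = 44,  t(4) = 53,  t(5) = 8,  t(6) = 17.
The sequence repeats with period 6.
So t(89) = t(0 + ((89-0) mod 6)) = t(5) = 8.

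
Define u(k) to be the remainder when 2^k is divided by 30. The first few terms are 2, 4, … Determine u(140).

u(1) = 2,  u(2) = 4,  u(3) = 8,  u(4) = 16,  u(5) = 2.
The sequence repeats with period 4.
(140 - 1) mod 4 = 3, so u(140) = u(4) = 16.

16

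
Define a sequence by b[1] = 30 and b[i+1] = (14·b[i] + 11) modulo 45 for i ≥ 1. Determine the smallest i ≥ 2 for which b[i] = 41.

We have b[1] = 30; b[2] = 26; b[3] = 15; b[4] = 41; b[5] = 0; b[6] = 11; b[7] = 30.
Since b[7] = b[1] = 30, the sequence is periodic with period 6.
The value 41 first appears (with i ≥ 2) at b[4].

4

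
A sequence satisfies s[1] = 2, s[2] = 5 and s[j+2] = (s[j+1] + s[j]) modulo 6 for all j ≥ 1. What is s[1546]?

2

Computing terms: s[1] = 2, s[2] = 5, s[3] = 1, s[4] = 0, s[5] = 1, s[6] = 1, s[7] = 2, s[8] = 3, s[9] = 5, s[10] = 2, s[11] = 1, s[12] = 3, s[13] = 4, s[14] = 1, s[15] = 5, s[16] = 0, s[17] = 5, s[18] = 5, s[19] = 4, s[20] = 3, s[21] = 1, s[22] = 4, s[23] = 5, s[24] = 3, s[25] = 2, s[26] = 5.
The sequence repeats with period 24.
(1546 - 1) mod 24 = 9, so s[1546] = s[10] = 2.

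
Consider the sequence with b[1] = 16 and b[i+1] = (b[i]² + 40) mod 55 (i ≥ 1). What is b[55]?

16

Computing terms: b[1] = 16; b[2] = 21; b[3] = 41; b[4] = 16.
Since b[4] = b[1] = 16, the sequence is periodic with period 3.
(55 - 1) mod 3 = 0, so b[55] = b[1] = 16.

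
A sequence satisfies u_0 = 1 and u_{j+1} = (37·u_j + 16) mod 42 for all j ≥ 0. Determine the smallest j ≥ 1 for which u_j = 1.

u_0 = 1,  u_1 = 11,  u_2 = 3,  u_3 = 1.
Since u_3 = u_0 = 1, the sequence is periodic with period 3.
The value 1 next appears (with j ≥ 1) at u_3.

3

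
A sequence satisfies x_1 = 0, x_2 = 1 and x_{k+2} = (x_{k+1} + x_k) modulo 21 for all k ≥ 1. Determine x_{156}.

We have x_1 = 0,  x_2 = 1,  x_3 = 1,  x_4 = 2,  x_5 = 3,  x_6 = 5,  x_7 = 8,  x_8 = 13,  x_9 = 0,  x_{10} = 13,  x_{11} = 13,  x_{12} = 5,  x_{13} = 18,  x_{14} = 2,  x_{15} = 20,  x_{16} = 1,  x_{17} = 0,  x_{18} = 1.
The sequence repeats with period 16.
(156 - 1) mod 16 = 11, so x_{156} = x_{12} = 5.

5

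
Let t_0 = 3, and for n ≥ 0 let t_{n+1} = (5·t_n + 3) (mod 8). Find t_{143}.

0

Listing terms: t_0 = 3,  t_1 = 2,  t_2 = 5,  t_3 = 4,  t_4 = 7,  t_5 = 6,  t_6 = 1,  t_7 = 0,  t_8 = 3.
Since t_8 = t_0 = 3, the sequence is periodic with period 8.
So t_{143} = t_{0 + ((143-0) mod 8)} = t_7 = 0.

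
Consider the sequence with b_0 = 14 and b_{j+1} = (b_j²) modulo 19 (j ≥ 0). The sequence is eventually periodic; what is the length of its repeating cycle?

b_0 = 14; b_1 = 6; b_2 = 17; b_3 = 4; b_4 = 16; b_5 = 9; b_6 = 5; b_7 = 6.
Since b_7 = b_1 = 6, the sequence is eventually periodic: after a pre-period of length 1 it cycles with period 6.

6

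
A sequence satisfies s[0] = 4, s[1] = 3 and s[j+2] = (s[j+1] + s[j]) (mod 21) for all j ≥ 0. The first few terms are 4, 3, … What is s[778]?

Listing terms: s[0] = 4,  s[1] = 3,  s[2] = 7,  s[3] = 10,  s[4] = 17,  s[5] = 6,  s[6] = 2,  s[7] = 8,  s[8] = 10,  s[9] = 18,  s[10] = 7,  s[11] = 4,  s[12] = 11,  s[13] = 15,  s[14] = 5,  s[15] = 20,  s[16] = 4,  s[17] = 3.
Since (s[16], s[17]) = (s[0], s[1]) = (4, 3) (two consecutive terms determine the rest), the sequence is periodic with period 16.
(778 - 0) mod 16 = 10, so s[778] = s[10] = 7.

7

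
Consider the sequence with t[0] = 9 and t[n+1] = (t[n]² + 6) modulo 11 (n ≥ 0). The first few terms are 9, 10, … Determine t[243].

We have t[0] = 9, t[1] = 10, t[2] = 7, t[3] = 0, t[4] = 6, t[5] = 9.
Since t[5] = t[0] = 9, the sequence is periodic with period 5.
So t[243] = t[0 + ((243-0) mod 5)] = t[3] = 0.

0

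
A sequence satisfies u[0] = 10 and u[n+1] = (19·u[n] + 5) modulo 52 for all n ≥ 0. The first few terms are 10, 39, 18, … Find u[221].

We have u[0] = 10, u[1] = 39, u[2] = 18, u[3] = 35, u[4] = 46, u[5] = 47, u[6] = 14, u[7] = 11, u[8] = 6, u[9] = 15, u[10] = 30, u[11] = 3, u[12] = 10.
The sequence repeats with period 12.
(221 - 0) mod 12 = 5, so u[221] = u[5] = 47.

47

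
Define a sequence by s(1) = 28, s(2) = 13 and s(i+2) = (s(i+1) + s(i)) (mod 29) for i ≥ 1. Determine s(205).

Computing terms: s(1) = 28; s(2) = 13; s(3) = 12; s(4) = 25; s(5) = 8; s(6) = 4; s(7) = 12; s(8) = 16; s(9) = 28; s(10) = 15; s(11) = 14; s(12) = 0; s(13) = 14; s(14) = 14; s(15) = 28; s(16) = 13.
The sequence repeats with period 14.
So s(205) = s(1 + ((205-1) mod 14)) = s(9) = 28.

28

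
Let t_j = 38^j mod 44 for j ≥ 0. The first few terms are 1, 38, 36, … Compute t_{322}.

We have t_0 = 1,  t_1 = 38,  t_2 = 36,  t_3 = 4,  t_4 = 20,  t_5 = 12,  t_6 = 16,  t_7 = 36.
Since t_7 = t_2 = 36, the sequence is eventually periodic: after a pre-period of length 2 it cycles with period 5.
For j ≥ 2, t_j depends only on (j - 2) mod 5. (322 - 2) mod 5 = 0, so t_{322} = t_2 = 36.

36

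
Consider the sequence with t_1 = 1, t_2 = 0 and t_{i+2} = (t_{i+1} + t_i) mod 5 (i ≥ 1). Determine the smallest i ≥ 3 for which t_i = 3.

6

We have t_1 = 1; t_2 = 0; t_3 = 1; t_4 = 1; t_5 = 2; t_6 = 3; t_7 = 0; t_8 = 3; t_9 = 3; t_{10} = 1; t_{11} = 4; t_{12} = 0; t_{13} = 4; t_{14} = 4; t_{15} = 3; t_{16} = 2; t_{17} = 0; t_{18} = 2; t_{19} = 2; t_{20} = 4; t_{21} = 1; t_{22} = 0.
The sequence repeats with period 20.
The value 3 first appears (with i ≥ 3) at t_6.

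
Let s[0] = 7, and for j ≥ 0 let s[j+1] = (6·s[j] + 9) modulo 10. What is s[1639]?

3

Listing terms: s[0] = 7; s[1] = 1; s[2] = 5; s[3] = 9; s[4] = 3; s[5] = 7.
Since s[5] = s[0] = 7, the sequence is periodic with period 5.
(1639 - 0) mod 5 = 4, so s[1639] = s[4] = 3.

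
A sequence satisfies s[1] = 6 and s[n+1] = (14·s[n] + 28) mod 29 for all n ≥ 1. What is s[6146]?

3

Listing terms: s[1] = 6; s[2] = 25; s[3] = 1; s[4] = 13; s[5] = 7; s[6] = 10; s[7] = 23; s[8] = 2; s[9] = 27; s[10] = 0; s[11] = 28; s[12] = 14; s[13] = 21; s[14] = 3; s[15] = 12; s[16] = 22; s[17] = 17; s[18] = 5; s[19] = 11; s[20] = 8; s[21] = 24; s[22] = 16; s[23] = 20; s[24] = 18; s[25] = 19; s[26] = 4; s[27] = 26; s[28] = 15; s[29] = 6.
Since s[29] = s[1] = 6, the sequence is periodic with period 28.
(6146 - 1) mod 28 = 13, so s[6146] = s[14] = 3.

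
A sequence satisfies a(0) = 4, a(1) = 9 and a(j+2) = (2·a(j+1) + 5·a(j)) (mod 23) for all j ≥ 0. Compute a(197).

a(0) = 4, a(1) = 9, a(2) = 15, a(3) = 6, a(4) = 18, a(5) = 20, a(6) = 15, a(7) = 15, a(8) = 13, a(9) = 9, a(10) = 14, a(11) = 4, a(12) = 9.
The sequence repeats with period 11.
So a(197) = a(0 + ((197-0) mod 11)) = a(10) = 14.

14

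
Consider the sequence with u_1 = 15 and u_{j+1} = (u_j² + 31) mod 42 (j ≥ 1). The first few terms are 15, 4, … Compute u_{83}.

Listing terms: u_1 = 15; u_2 = 4; u_3 = 5; u_4 = 14; u_5 = 17; u_6 = 26; u_7 = 35; u_8 = 38; u_9 = 5.
Since u_9 = u_3 = 5, the sequence is eventually periodic: after a pre-period of length 2 it cycles with period 6.
For j ≥ 3, u_j depends only on (j - 3) mod 6. (83 - 3) mod 6 = 2, so u_{83} = u_5 = 17.

17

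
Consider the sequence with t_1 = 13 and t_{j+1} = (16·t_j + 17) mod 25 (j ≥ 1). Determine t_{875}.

Computing terms: t_1 = 13, t_2 = 0, t_3 = 17, t_4 = 14, t_5 = 16, t_6 = 23, t_7 = 10, t_8 = 2, t_9 = 24, t_{10} = 1, t_{11} = 8, t_{12} = 20, t_{13} = 12, t_{14} = 9, t_{15} = 11, t_{16} = 18, t_{17} = 5, t_{18} = 22, t_{19} = 19, t_{20} = 21, t_{21} = 3, t_{22} = 15, t_{23} = 7, t_{24} = 4, t_{25} = 6, t_{26} = 13.
Since t_{26} = t_1 = 13, the sequence is periodic with period 25.
So t_{875} = t_{1 + ((875-1) mod 25)} = t_{25} = 6.

6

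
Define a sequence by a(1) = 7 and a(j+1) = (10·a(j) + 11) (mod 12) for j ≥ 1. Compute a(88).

a(1) = 7; a(2) = 9; a(3) = 5; a(4) = 1; a(5) = 9.
Since a(5) = a(2) = 9, the sequence is eventually periodic: after a pre-period of length 1 it cycles with period 3.
For j ≥ 2, a(j) depends only on (j - 2) mod 3. (88 - 2) mod 3 = 2, so a(88) = a(4) = 1.

1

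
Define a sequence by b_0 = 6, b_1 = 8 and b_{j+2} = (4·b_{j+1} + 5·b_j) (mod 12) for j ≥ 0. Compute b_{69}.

0

Computing terms: b_0 = 6,  b_1 = 8,  b_2 = 2,  b_3 = 0,  b_4 = 10,  b_5 = 4,  b_6 = 6,  b_7 = 8.
The sequence repeats with period 6.
So b_{69} = b_{0 + ((69-0) mod 6)} = b_3 = 0.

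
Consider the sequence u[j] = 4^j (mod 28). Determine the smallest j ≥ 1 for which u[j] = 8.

u[0] = 1, u[1] = 4, u[2] = 16, u[3] = 8, u[4] = 4.
Since u[4] = u[1] = 4, the sequence is eventually periodic: after a pre-period of length 1 it cycles with period 3.
The value 8 first appears (with j ≥ 1) at u[3].

3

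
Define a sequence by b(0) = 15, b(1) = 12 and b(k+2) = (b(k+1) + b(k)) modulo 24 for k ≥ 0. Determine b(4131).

Computing terms: b(0) = 15, b(1) = 12, b(2) = 3, b(3) = 15, b(4) = 18, b(5) = 9, b(6) = 3, b(7) = 12, b(8) = 15, b(9) = 3, b(10) = 18, b(11) = 21, b(12) = 15, b(13) = 12.
Since (b(12), b(13)) = (b(0), b(1)) = (15, 12) (two consecutive terms determine the rest), the sequence is periodic with period 12.
So b(4131) = b(0 + ((4131-0) mod 12)) = b(3) = 15.

15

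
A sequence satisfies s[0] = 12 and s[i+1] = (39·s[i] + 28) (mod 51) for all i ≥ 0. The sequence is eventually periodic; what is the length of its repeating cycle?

16

We have s[0] = 12, s[1] = 37, s[2] = 43, s[3] = 22, s[4] = 19, s[5] = 4, s[6] = 31, s[7] = 13, s[8] = 25, s[9] = 34, s[10] = 28, s[11] = 49, s[12] = 1, s[13] = 16, s[14] = 40, s[15] = 7, s[16] = 46, s[17] = 37.
Since s[17] = s[1] = 37, the sequence is eventually periodic: after a pre-period of length 1 it cycles with period 16.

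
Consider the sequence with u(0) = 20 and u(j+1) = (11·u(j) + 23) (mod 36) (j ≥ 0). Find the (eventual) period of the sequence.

Computing terms: u(0) = 20; u(1) = 27; u(2) = 32; u(3) = 15; u(4) = 8; u(5) = 3; u(6) = 20.
The sequence repeats with period 6.

6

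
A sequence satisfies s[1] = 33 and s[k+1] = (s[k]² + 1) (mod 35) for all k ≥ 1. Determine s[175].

Computing terms: s[1] = 33, s[2] = 5, s[3] = 26, s[4] = 12, s[5] = 5.
Since s[5] = s[2] = 5, the sequence is eventually periodic: after a pre-period of length 1 it cycles with period 3.
For k ≥ 2, s[k] depends only on (k - 2) mod 3. (175 - 2) mod 3 = 2, so s[175] = s[4] = 12.

12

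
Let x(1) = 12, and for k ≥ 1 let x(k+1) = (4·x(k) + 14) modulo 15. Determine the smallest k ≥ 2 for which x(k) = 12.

4

x(1) = 12, x(2) = 2, x(3) = 7, x(4) = 12.
Since x(4) = x(1) = 12, the sequence is periodic with period 3.
The value 12 next appears (with k ≥ 2) at x(4).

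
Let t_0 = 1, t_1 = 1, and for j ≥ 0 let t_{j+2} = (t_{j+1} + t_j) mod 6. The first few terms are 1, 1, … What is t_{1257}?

Listing terms: t_0 = 1; t_1 = 1; t_2 = 2; t_3 = 3; t_4 = 5; t_5 = 2; t_6 = 1; t_7 = 3; t_8 = 4; t_9 = 1; t_{10} = 5; t_{11} = 0; t_{12} = 5; t_{13} = 5; t_{14} = 4; t_{15} = 3; t_{16} = 1; t_{17} = 4; t_{18} = 5; t_{19} = 3; t_{20} = 2; t_{21} = 5; t_{22} = 1; t_{23} = 0; t_{24} = 1; t_{25} = 1.
The sequence repeats with period 24.
(1257 - 0) mod 24 = 9, so t_{1257} = t_9 = 1.

1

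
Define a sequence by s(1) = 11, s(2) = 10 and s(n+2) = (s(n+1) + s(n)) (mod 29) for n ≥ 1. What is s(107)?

5

We have s(1) = 11,  s(2) = 10,  s(3) = 21,  s(4) = 2,  s(5) = 23,  s(6) = 25,  s(7) = 19,  s(8) = 15,  s(9) = 5,  s(10) = 20,  s(11) = 25,  s(12) = 16,  s(13) = 12,  s(14) = 28,  s(15) = 11,  s(16) = 10.
The sequence repeats with period 14.
(107 - 1) mod 14 = 8, so s(107) = s(9) = 5.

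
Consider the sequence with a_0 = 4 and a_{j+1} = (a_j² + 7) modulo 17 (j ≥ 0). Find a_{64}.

Computing terms: a_0 = 4, a_1 = 6, a_2 = 9, a_3 = 3, a_4 = 16, a_5 = 8, a_6 = 3.
Since a_6 = a_3 = 3, the sequence is eventually periodic: after a pre-period of length 3 it cycles with period 3.
For j ≥ 3, a_j depends only on (j - 3) mod 3. (64 - 3) mod 3 = 1, so a_{64} = a_4 = 16.

16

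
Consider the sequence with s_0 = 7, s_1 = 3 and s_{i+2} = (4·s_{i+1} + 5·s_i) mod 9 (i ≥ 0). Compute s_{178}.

0

We have s_0 = 7,  s_1 = 3,  s_2 = 2,  s_3 = 5,  s_4 = 3,  s_5 = 1,  s_6 = 1,  s_7 = 0,  s_8 = 5,  s_9 = 2,  s_{10} = 6,  s_{11} = 7,  s_{12} = 4,  s_{13} = 6,  s_{14} = 8,  s_{15} = 8,  s_{16} = 0,  s_{17} = 4,  s_{18} = 7,  s_{19} = 3.
Since (s_{18}, s_{19}) = (s_0, s_1) = (7, 3) (two consecutive terms determine the rest), the sequence is periodic with period 18.
So s_{178} = s_{0 + ((178-0) mod 18)} = s_{16} = 0.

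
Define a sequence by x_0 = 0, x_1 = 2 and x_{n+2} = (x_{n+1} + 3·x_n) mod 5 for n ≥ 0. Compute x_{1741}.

Listing terms: x_0 = 0,  x_1 = 2,  x_2 = 2,  x_3 = 3,  x_4 = 4,  x_5 = 3,  x_6 = 0,  x_7 = 4,  x_8 = 4,  x_9 = 1,  x_{10} = 3,  x_{11} = 1,  x_{12} = 0,  x_{13} = 3,  x_{14} = 3,  x_{15} = 2,  x_{16} = 1,  x_{17} = 2,  x_{18} = 0,  x_{19} = 1,  x_{20} = 1,  x_{21} = 4,  x_{22} = 2,  x_{23} = 4,  x_{24} = 0,  x_{25} = 2.
Since (x_{24}, x_{25}) = (x_0, x_1) = (0, 2) (two consecutive terms determine the rest), the sequence is periodic with period 24.
(1741 - 0) mod 24 = 13, so x_{1741} = x_{13} = 3.

3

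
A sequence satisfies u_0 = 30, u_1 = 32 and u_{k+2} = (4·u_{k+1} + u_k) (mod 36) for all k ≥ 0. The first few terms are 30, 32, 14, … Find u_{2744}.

u_0 = 30, u_1 = 32, u_2 = 14, u_3 = 16, u_4 = 6, u_5 = 4, u_6 = 22, u_7 = 20, u_8 = 30, u_9 = 32.
Since (u_8, u_9) = (u_0, u_1) = (30, 32) (two consecutive terms determine the rest), the sequence is periodic with period 8.
So u_{2744} = u_{0 + ((2744-0) mod 8)} = u_0 = 30.

30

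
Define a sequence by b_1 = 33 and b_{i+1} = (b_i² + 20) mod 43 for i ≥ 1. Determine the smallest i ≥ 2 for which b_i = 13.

Computing terms: b_1 = 33; b_2 = 34; b_3 = 15; b_4 = 30; b_5 = 17; b_6 = 8; b_7 = 41; b_8 = 24; b_9 = 37; b_{10} = 13; b_{11} = 17.
Since b_{11} = b_5 = 17, the sequence is eventually periodic: after a pre-period of length 4 it cycles with period 6.
The value 13 first appears (with i ≥ 2) at b_{10}.

10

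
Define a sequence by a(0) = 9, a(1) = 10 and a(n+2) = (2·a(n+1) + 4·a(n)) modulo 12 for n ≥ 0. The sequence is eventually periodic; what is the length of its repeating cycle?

8

We have a(0) = 9; a(1) = 10; a(2) = 8; a(3) = 8; a(4) = 0; a(5) = 8; a(6) = 4; a(7) = 4; a(8) = 0; a(9) = 4; a(10) = 8; a(11) = 8.
Since (a(10), a(11)) = (a(2), a(3)) = (8, 8) (two consecutive terms determine the rest), the sequence is eventually periodic: after a pre-period of length 2 it cycles with period 8.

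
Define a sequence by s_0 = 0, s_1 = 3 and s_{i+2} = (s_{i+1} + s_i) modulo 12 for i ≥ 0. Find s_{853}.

3

Computing terms: s_0 = 0, s_1 = 3, s_2 = 3, s_3 = 6, s_4 = 9, s_5 = 3, s_6 = 0, s_7 = 3.
The sequence repeats with period 6.
(853 - 0) mod 6 = 1, so s_{853} = s_1 = 3.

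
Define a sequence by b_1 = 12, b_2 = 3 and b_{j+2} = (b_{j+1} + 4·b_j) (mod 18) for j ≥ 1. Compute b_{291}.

b_1 = 12; b_2 = 3; b_3 = 15; b_4 = 9; b_5 = 15; b_6 = 15; b_7 = 3; b_8 = 9; b_9 = 3; b_{10} = 3; b_{11} = 15.
Since (b_{10}, b_{11}) = (b_2, b_3) = (3, 15) (two consecutive terms determine the rest), the sequence is eventually periodic: after a pre-period of length 1 it cycles with period 8.
For j ≥ 2, b_j depends only on (j - 2) mod 8. (291 - 2) mod 8 = 1, so b_{291} = b_3 = 15.

15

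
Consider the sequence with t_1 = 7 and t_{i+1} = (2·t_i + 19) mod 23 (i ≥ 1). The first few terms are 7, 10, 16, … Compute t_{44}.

We have t_1 = 7; t_2 = 10; t_3 = 16; t_4 = 5; t_5 = 6; t_6 = 8; t_7 = 12; t_8 = 20; t_9 = 13; t_{10} = 22; t_{11} = 17; t_{12} = 7.
Since t_{12} = t_1 = 7, the sequence is periodic with period 11.
(44 - 1) mod 11 = 10, so t_{44} = t_{11} = 17.

17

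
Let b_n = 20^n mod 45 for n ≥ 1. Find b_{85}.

20

We have b_1 = 20, b_2 = 40, b_3 = 35, b_4 = 25, b_5 = 5, b_6 = 10, b_7 = 20.
The sequence repeats with period 6.
(85 - 1) mod 6 = 0, so b_{85} = b_1 = 20.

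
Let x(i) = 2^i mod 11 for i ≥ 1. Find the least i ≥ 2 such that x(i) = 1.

Computing terms: x(1) = 2; x(2) = 4; x(3) = 8; x(4) = 5; x(5) = 10; x(6) = 9; x(7) = 7; x(8) = 3; x(9) = 6; x(10) = 1; x(11) = 2.
Since x(11) = x(1) = 2, the sequence is periodic with period 10.
The value 1 first appears (with i ≥ 2) at x(10).

10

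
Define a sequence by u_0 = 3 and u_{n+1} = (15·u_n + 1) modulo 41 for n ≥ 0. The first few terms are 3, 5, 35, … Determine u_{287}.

Listing terms: u_0 = 3, u_1 = 5, u_2 = 35, u_3 = 34, u_4 = 19, u_5 = 40, u_6 = 27, u_7 = 37, u_8 = 23, u_9 = 18, u_{10} = 25, u_{11} = 7, u_{12} = 24, u_{13} = 33, u_{14} = 4, u_{15} = 20, u_{16} = 14, u_{17} = 6, u_{18} = 9, u_{19} = 13, u_{20} = 32, u_{21} = 30, u_{22} = 0, u_{23} = 1, u_{24} = 16, u_{25} = 36, u_{26} = 8, u_{27} = 39, u_{28} = 12, u_{29} = 17, u_{30} = 10, u_{31} = 28, u_{32} = 11, u_{33} = 2, u_{34} = 31, u_{35} = 15, u_{36} = 21, u_{37} = 29, u_{38} = 26, u_{39} = 22, u_{40} = 3.
The sequence repeats with period 40.
(287 - 0) mod 40 = 7, so u_{287} = u_7 = 37.

37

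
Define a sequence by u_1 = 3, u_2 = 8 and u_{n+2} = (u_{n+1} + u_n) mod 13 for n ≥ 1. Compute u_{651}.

We have u_1 = 3,  u_2 = 8,  u_3 = 11,  u_4 = 6,  u_5 = 4,  u_6 = 10,  u_7 = 1,  u_8 = 11,  u_9 = 12,  u_{10} = 10,  u_{11} = 9,  u_{12} = 6,  u_{13} = 2,  u_{14} = 8,  u_{15} = 10,  u_{16} = 5,  u_{17} = 2,  u_{18} = 7,  u_{19} = 9,  u_{20} = 3,  u_{21} = 12,  u_{22} = 2,  u_{23} = 1,  u_{24} = 3,  u_{25} = 4,  u_{26} = 7,  u_{27} = 11,  u_{28} = 5,  u_{29} = 3,  u_{30} = 8.
The sequence repeats with period 28.
So u_{651} = u_{1 + ((651-1) mod 28)} = u_7 = 1.

1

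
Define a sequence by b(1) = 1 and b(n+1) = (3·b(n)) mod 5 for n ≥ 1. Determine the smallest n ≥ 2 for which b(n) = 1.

We have b(1) = 1; b(2) = 3; b(3) = 4; b(4) = 2; b(5) = 1.
The sequence repeats with period 4.
The value 1 next appears (with n ≥ 2) at b(5).

5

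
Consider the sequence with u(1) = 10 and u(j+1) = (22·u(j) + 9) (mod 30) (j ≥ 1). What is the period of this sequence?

4

u(1) = 10, u(2) = 19, u(3) = 7, u(4) = 13, u(5) = 25, u(6) = 19.
Since u(6) = u(2) = 19, the sequence is eventually periodic: after a pre-period of length 1 it cycles with period 4.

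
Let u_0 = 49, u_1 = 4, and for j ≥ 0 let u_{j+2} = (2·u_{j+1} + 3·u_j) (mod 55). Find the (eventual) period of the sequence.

We have u_0 = 49, u_1 = 4, u_2 = 45, u_3 = 47, u_4 = 9, u_5 = 49, u_6 = 15, u_7 = 12, u_8 = 14, u_9 = 9, u_{10} = 5, u_{11} = 37, u_{12} = 34, u_{13} = 14, u_{14} = 20, u_{15} = 27, u_{16} = 4, u_{17} = 34, u_{18} = 25, u_{19} = 42, u_{20} = 49, u_{21} = 4.
The sequence repeats with period 20.

20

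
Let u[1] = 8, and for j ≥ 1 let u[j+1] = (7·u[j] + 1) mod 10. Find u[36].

Computing terms: u[1] = 8, u[2] = 7, u[3] = 0, u[4] = 1, u[5] = 8.
The sequence repeats with period 4.
(36 - 1) mod 4 = 3, so u[36] = u[4] = 1.

1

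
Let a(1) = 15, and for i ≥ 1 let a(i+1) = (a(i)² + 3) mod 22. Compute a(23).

We have a(1) = 15; a(2) = 8; a(3) = 1; a(4) = 4; a(5) = 19; a(6) = 12; a(7) = 15.
The sequence repeats with period 6.
So a(23) = a(1 + ((23-1) mod 6)) = a(5) = 19.

19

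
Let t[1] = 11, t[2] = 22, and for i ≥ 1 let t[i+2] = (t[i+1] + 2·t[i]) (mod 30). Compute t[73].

We have t[1] = 11,  t[2] = 22,  t[3] = 14,  t[4] = 28,  t[5] = 26,  t[6] = 22,  t[7] = 14.
Since (t[6], t[7]) = (t[2], t[3]) = (22, 14) (two consecutive terms determine the rest), the sequence is eventually periodic: after a pre-period of length 1 it cycles with period 4.
For i ≥ 2, t[i] depends only on (i - 2) mod 4. (73 - 2) mod 4 = 3, so t[73] = t[5] = 26.

26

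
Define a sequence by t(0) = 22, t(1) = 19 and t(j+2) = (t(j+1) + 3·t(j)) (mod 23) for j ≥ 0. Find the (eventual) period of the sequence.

22

Computing terms: t(0) = 22, t(1) = 19, t(2) = 16, t(3) = 4, t(4) = 6, t(5) = 18, t(6) = 13, t(7) = 21, t(8) = 14, t(9) = 8, t(10) = 4, t(11) = 5, t(12) = 17, t(13) = 9, t(14) = 14, t(15) = 18, t(16) = 14, t(17) = 22, t(18) = 18, t(19) = 15, t(20) = 0, t(21) = 22, t(22) = 22, t(23) = 19.
The sequence repeats with period 22.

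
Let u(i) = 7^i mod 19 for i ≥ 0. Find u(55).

7

Listing terms: u(0) = 1, u(1) = 7, u(2) = 11, u(3) = 1.
Since u(3) = u(0) = 1, the sequence is periodic with period 3.
(55 - 0) mod 3 = 1, so u(55) = u(1) = 7.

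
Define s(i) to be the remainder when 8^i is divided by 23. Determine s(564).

s(1) = 8, s(2) = 18, s(3) = 6, s(4) = 2, s(5) = 16, s(6) = 13, s(7) = 12, s(8) = 4, s(9) = 9, s(10) = 3, s(11) = 1, s(12) = 8.
The sequence repeats with period 11.
(564 - 1) mod 11 = 2, so s(564) = s(3) = 6.

6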